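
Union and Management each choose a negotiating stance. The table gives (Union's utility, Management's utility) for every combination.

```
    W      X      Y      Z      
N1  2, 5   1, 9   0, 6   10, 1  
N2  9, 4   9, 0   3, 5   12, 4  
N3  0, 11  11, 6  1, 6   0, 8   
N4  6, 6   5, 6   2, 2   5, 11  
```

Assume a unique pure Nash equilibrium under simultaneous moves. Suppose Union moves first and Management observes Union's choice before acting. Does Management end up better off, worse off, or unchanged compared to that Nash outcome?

Management best-responds to each possible Union move:
- N1 → Management plays X (best of 5, 9, 6, 1); Union gets 1.
- N2 → Management plays Y (best of 4, 0, 5, 4); Union gets 3.
- N3 → Management plays W (best of 11, 6, 6, 8); Union gets 0.
- N4 → Management plays Z (best of 6, 6, 2, 11); Union gets 5.
Union's induced payoffs are 1, 3, 0, 5, so Union commits to N4. Subgame-perfect outcome: (N4, Z) with payoffs (5, 11).
Under simultaneous play:
Union's best replies: W→N2; X→N3; Y→N2; Z→N2.
Management's best replies: N1→X; N2→Y; N3→W; N4→Z.
Only (N2, Y) has each player best-responding; Nash payoffs (3, 5).
Management earns 11 sequentially versus 5 at the Nash outcome: better off.

better off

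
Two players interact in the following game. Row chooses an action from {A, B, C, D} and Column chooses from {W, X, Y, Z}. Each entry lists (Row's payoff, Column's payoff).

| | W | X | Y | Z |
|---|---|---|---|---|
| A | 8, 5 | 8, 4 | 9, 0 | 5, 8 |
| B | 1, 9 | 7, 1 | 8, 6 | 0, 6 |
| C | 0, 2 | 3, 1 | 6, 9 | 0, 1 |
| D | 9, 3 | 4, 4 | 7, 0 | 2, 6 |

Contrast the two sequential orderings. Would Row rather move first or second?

If Row leads: Column's best replies are A→Z, B→W, C→Y, D→Z; Row's induced payoffs 5, 1, 6, 2; outcome (C, Y), payoffs (6, 9).
If Column leads: Row's best replies are W→D, X→A, Y→A, Z→A; Column's induced payoffs 3, 4, 0, 8; outcome (A, Z), payoffs (5, 8).
Row gets 6 moving first and 5 moving second, so Row prefers to move first.

first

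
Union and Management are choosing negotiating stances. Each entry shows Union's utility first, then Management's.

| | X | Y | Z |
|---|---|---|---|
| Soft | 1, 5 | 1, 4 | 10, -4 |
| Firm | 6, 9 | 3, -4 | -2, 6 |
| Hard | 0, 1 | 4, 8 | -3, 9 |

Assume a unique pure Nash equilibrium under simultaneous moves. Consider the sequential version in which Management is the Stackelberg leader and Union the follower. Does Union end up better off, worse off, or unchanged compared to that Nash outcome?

unchanged

Solve by backward induction (Management leads).
- X: BR = Firm, leader payoff 9.
- Y: BR = Hard, leader payoff 8.
- Z: BR = Soft, leader payoff -4.
Maximizing over 9, 8, -4, Management chooses X. Subgame-perfect outcome: (Firm, X) with payoffs (6, 9).
For the simultaneous game, intersect best replies.
Union's best replies: X→Firm; Y→Hard; Z→Soft.
Management's best replies: Soft→X; Firm→X; Hard→Z.
Only (Firm, X) has each player best-responding; Nash payoffs (6, 9).
Union earns 6 sequentially versus 6 at the Nash outcome: unchanged.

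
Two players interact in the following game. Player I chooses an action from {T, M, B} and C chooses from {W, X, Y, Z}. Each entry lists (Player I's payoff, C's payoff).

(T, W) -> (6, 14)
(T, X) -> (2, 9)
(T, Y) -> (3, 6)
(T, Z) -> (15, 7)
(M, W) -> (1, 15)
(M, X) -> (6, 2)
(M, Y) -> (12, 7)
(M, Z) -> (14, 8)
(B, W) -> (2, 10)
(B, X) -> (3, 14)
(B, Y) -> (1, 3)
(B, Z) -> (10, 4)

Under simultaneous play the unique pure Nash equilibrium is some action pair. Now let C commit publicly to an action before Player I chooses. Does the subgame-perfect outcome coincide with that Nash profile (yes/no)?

Solve by backward induction (C leads).
- W: BR = T, leader payoff 14.
- X: BR = M, leader payoff 2.
- Y: BR = M, leader payoff 7.
- Z: BR = T, leader payoff 7.
Maximizing over 14, 2, 7, 7, C chooses W. Subgame-perfect outcome: (T, W) with payoffs (6, 14).
Now find the simultaneous Nash equilibrium.
Player I's best replies: W→T; X→M; Y→M; Z→T.
C's best replies: T→W; M→W; B→X.
The unique mutual best reply is (T, W), giving (6, 14).
Sequential outcome (T, W) coincides with the Nash profile (T, W).

yes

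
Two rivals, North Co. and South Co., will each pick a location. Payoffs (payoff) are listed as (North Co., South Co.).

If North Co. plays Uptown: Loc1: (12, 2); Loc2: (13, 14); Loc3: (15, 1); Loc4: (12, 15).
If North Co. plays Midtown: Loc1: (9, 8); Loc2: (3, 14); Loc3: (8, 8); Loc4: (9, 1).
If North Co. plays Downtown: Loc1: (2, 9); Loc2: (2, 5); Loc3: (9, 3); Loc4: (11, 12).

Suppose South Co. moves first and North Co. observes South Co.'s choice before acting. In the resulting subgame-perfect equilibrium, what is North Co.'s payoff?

North Co. best-responds to each possible South Co. move:
- Loc1: North Co. compares 12, 9, 2 and picks Uptown; South Co. would get 2.
- Loc2: North Co. compares 13, 3, 2 and picks Uptown; South Co. would get 14.
- Loc3: North Co. compares 15, 8, 9 and picks Uptown; South Co. would get 1.
- Loc4: North Co. compares 12, 9, 11 and picks Uptown; South Co. would get 15.
Among 2, 14, 1, 15, the best is 15 at Loc4. Subgame-perfect outcome: (Uptown, Loc4) with payoffs (12, 15).

12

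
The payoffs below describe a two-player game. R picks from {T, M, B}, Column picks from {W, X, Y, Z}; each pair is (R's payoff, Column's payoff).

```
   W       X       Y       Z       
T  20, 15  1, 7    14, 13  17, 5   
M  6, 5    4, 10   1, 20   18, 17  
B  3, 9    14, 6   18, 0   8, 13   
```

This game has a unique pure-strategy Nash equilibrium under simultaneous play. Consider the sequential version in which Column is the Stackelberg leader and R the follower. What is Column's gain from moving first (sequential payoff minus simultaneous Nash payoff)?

2

Solve by backward induction (Column leads).
- W: BR = T, leader payoff 15.
- X: BR = B, leader payoff 6.
- Y: BR = B, leader payoff 0.
- Z: BR = M, leader payoff 17.
Column's induced payoffs are 15, 6, 0, 17, so Column commits to Z. Subgame-perfect outcome: (M, Z) with payoffs (18, 17).
For the simultaneous game, intersect best replies.
R's best replies: W→T; X→B; Y→B; Z→M.
Column's best replies: T→W; M→Y; B→Z.
Only (T, W) has each player best-responding; Nash payoffs (20, 15).
Column's commitment gain: 17 − 15 = 2.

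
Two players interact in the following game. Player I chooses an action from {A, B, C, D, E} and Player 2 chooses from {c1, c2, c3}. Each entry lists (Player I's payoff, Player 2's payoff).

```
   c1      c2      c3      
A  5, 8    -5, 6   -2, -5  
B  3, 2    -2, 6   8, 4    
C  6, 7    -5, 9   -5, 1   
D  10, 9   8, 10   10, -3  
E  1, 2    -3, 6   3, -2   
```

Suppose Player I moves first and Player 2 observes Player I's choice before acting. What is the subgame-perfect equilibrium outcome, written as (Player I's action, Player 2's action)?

Work backward from Player 2's decision.
- A → Player 2 plays c1 (best of 8, 6, -5); Player I gets 5.
- B → Player 2 plays c2 (best of 2, 6, 4); Player I gets -2.
- C → Player 2 plays c2 (best of 7, 9, 1); Player I gets -5.
- D → Player 2 plays c2 (best of 9, 10, -3); Player I gets 8.
- E → Player 2 plays c2 (best of 2, 6, -2); Player I gets -3.
Among 5, -2, -5, 8, -3, the best is 8 at D. Subgame-perfect outcome: (D, c2) with payoffs (8, 10).

(D, c2)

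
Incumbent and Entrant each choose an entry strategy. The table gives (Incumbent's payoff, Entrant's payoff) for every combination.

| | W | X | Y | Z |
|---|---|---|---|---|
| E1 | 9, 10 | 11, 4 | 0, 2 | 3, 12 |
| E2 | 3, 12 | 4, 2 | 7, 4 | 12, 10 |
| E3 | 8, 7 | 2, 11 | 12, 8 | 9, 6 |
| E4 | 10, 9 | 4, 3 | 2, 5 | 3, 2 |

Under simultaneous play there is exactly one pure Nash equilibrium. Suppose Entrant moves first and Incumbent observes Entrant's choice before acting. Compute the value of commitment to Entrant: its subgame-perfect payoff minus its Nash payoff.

1

Work backward from Incumbent's decision.
- W → Incumbent plays E4 (best of 9, 3, 8, 10); Entrant gets 9.
- X → Incumbent plays E1 (best of 11, 4, 2, 4); Entrant gets 4.
- Y → Incumbent plays E3 (best of 0, 7, 12, 2); Entrant gets 8.
- Z → Incumbent plays E2 (best of 3, 12, 9, 3); Entrant gets 10.
Entrant's induced payoffs are 9, 4, 8, 10, so Entrant commits to Z. Subgame-perfect outcome: (E2, Z) with payoffs (12, 10).
For the simultaneous game, intersect best replies.
Incumbent's best replies: W→E4; X→E1; Y→E3; Z→E2.
Entrant's best replies: E1→Z; E2→W; E3→X; E4→W.
Only (E4, W) has each player best-responding; Nash payoffs (10, 9).
Entrant's commitment gain: 10 − 9 = 1.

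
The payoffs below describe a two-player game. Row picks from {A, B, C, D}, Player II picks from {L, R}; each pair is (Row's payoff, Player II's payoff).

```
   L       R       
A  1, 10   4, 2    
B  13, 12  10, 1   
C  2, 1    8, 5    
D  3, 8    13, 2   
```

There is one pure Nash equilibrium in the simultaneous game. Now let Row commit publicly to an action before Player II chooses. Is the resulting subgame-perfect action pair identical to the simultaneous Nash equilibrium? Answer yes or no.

yes

Backward induction with Row moving first.
- A: Player II compares 10, 2 and picks L; Row would get 1.
- B: Player II compares 12, 1 and picks L; Row would get 13.
- C: Player II compares 1, 5 and picks R; Row would get 8.
- D: Player II compares 8, 2 and picks L; Row would get 3.
Row's induced payoffs are 1, 13, 8, 3, so Row commits to B. Subgame-perfect outcome: (B, L) with payoffs (13, 12).
Under simultaneous play:
Row's best replies: L→B; R→D.
Player II's best replies: A→L; B→L; C→R; D→L.
Only (B, L) has each player best-responding; Nash payoffs (13, 12).
Sequential outcome (B, L) coincides with the Nash profile (B, L).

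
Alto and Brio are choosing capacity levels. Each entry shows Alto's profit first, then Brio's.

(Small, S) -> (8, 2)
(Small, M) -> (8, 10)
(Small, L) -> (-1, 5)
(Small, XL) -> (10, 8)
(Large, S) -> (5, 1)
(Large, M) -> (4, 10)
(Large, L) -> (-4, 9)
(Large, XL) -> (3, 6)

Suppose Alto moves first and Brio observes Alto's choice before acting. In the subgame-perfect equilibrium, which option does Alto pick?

Small

Brio best-responds to each possible Alto move:
- Small → Brio plays M (best of 2, 10, 5, 8); Alto gets 8.
- Large → Brio plays M (best of 1, 10, 9, 6); Alto gets 4.
Alto's induced payoffs are 8, 4, so Alto commits to Small. Subgame-perfect outcome: (Small, M) with payoffs (8, 10).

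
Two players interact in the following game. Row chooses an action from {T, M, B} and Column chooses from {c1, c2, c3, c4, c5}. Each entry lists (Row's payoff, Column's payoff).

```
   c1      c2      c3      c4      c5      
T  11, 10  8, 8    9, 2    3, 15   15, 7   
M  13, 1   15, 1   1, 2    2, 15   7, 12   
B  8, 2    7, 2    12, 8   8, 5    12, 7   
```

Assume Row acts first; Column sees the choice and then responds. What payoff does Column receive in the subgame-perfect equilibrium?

Column best-responds to each possible Row move:
- T: BR = c4, leader payoff 3.
- M: BR = c4, leader payoff 2.
- B: BR = c3, leader payoff 12.
Maximizing over 3, 2, 12, Row chooses B. Subgame-perfect outcome: (B, c3) with payoffs (12, 8).

8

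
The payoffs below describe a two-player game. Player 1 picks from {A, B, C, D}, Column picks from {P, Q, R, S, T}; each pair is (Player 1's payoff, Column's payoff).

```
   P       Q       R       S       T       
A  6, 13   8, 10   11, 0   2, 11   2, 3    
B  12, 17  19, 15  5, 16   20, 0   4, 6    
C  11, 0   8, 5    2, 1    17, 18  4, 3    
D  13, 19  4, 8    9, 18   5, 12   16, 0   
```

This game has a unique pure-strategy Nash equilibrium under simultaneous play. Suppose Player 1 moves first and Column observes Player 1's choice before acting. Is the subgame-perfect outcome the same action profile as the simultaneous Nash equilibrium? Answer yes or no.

Work backward from Column's decision.
- A: Column compares 13, 10, 0, 11, 3 and picks P; Player 1 would get 6.
- B: Column compares 17, 15, 16, 0, 6 and picks P; Player 1 would get 12.
- C: Column compares 0, 5, 1, 18, 3 and picks S; Player 1 would get 17.
- D: Column compares 19, 8, 18, 12, 0 and picks P; Player 1 would get 13.
Player 1's induced payoffs are 6, 12, 17, 13, so Player 1 commits to C. Subgame-perfect outcome: (C, S) with payoffs (17, 18).
Under simultaneous play:
Player 1's best replies: P→D; Q→B; R→A; S→B; T→D.
Column's best replies: A→P; B→P; C→S; D→P.
Only (D, P) has each player best-responding; Nash payoffs (13, 19).
Sequential outcome (C, S) differs from the Nash profile (D, P).

no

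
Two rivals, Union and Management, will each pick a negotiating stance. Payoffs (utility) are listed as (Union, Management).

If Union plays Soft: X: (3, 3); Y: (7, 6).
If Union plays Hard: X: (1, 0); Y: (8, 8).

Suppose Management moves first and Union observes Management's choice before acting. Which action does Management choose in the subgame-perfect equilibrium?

Union best-responds to each possible Management move:
- X → Union plays Soft (best of 3, 1); Management gets 3.
- Y → Union plays Hard (best of 7, 8); Management gets 8.
Maximizing over 3, 8, Management chooses Y. Subgame-perfect outcome: (Hard, Y) with payoffs (8, 8).

Y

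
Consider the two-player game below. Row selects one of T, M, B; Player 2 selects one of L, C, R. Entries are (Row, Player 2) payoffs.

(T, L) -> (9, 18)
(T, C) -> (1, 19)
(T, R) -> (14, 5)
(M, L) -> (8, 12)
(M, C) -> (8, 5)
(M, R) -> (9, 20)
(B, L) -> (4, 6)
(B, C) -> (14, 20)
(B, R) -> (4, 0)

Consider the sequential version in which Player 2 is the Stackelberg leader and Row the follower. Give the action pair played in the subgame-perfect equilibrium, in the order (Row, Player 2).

(B, C)

Backward induction with Player 2 moving first.
- L: BR = T, leader payoff 18.
- C: BR = B, leader payoff 20.
- R: BR = T, leader payoff 5.
Maximizing over 18, 20, 5, Player 2 chooses C. Subgame-perfect outcome: (B, C) with payoffs (14, 20).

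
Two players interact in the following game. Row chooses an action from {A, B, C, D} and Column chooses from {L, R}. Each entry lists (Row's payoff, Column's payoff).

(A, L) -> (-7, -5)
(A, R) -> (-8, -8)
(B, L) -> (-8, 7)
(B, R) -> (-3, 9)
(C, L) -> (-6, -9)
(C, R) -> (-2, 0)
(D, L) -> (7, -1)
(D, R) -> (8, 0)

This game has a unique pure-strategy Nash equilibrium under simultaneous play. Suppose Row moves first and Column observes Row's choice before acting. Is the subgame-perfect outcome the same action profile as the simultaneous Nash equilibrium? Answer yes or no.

yes

Solve by backward induction (Row leads).
- A: Column compares -5, -8 and picks L; Row would get -7.
- B: Column compares 7, 9 and picks R; Row would get -3.
- C: Column compares -9, 0 and picks R; Row would get -2.
- D: Column compares -1, 0 and picks R; Row would get 8.
Row's induced payoffs are -7, -3, -2, 8, so Row commits to D. Subgame-perfect outcome: (D, R) with payoffs (8, 0).
Under simultaneous play:
Row's best replies: L→D; R→D.
Column's best replies: A→L; B→R; C→R; D→R.
The unique mutual best reply is (D, R), giving (8, 0).
Sequential outcome (D, R) coincides with the Nash profile (D, R).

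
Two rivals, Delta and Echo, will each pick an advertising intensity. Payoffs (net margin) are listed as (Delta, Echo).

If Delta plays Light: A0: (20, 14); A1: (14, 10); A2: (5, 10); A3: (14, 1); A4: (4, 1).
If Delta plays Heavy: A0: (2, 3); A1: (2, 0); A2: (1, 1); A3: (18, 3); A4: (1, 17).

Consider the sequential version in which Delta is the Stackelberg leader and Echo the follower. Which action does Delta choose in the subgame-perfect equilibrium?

Backward induction with Delta moving first.
- Light → Echo plays A0 (best of 14, 10, 10, 1, 1); Delta gets 20.
- Heavy → Echo plays A4 (best of 3, 0, 1, 3, 17); Delta gets 1.
Delta's induced payoffs are 20, 1, so Delta commits to Light. Subgame-perfect outcome: (Light, A0) with payoffs (20, 14).

Light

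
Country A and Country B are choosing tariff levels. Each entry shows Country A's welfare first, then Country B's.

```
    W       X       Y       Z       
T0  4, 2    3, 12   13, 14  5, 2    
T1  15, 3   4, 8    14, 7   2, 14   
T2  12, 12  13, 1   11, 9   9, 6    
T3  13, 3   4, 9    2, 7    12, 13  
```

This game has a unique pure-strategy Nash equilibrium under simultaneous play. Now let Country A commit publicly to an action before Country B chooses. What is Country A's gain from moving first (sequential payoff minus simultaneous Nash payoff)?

Backward induction with Country A moving first.
- T0: Country B compares 2, 12, 14, 2 and picks Y; Country A would get 13.
- T1: Country B compares 3, 8, 7, 14 and picks Z; Country A would get 2.
- T2: Country B compares 12, 1, 9, 6 and picks W; Country A would get 12.
- T3: Country B compares 3, 9, 7, 13 and picks Z; Country A would get 12.
Among 13, 2, 12, 12, the best is 13 at T0. Subgame-perfect outcome: (T0, Y) with payoffs (13, 14).
Under simultaneous play:
Country A's best replies: W→T1; X→T2; Y→T1; Z→T3.
Country B's best replies: T0→Y; T1→Z; T2→W; T3→Z.
Only (T3, Z) has each player best-responding; Nash payoffs (12, 13).
Country A's commitment gain: 13 − 12 = 1.

1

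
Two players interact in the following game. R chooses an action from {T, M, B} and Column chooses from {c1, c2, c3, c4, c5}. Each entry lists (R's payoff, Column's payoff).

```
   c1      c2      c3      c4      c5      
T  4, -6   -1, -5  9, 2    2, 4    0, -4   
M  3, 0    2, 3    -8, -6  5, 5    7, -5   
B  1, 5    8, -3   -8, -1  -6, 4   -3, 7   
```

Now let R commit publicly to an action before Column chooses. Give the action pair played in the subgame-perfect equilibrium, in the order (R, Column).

Column best-responds to each possible R move:
- T: Column compares -6, -5, 2, 4, -4 and picks c4; R would get 2.
- M: Column compares 0, 3, -6, 5, -5 and picks c4; R would get 5.
- B: Column compares 5, -3, -1, 4, 7 and picks c5; R would get -3.
R's induced payoffs are 2, 5, -3, so R commits to M. Subgame-perfect outcome: (M, c4) with payoffs (5, 5).

(M, c4)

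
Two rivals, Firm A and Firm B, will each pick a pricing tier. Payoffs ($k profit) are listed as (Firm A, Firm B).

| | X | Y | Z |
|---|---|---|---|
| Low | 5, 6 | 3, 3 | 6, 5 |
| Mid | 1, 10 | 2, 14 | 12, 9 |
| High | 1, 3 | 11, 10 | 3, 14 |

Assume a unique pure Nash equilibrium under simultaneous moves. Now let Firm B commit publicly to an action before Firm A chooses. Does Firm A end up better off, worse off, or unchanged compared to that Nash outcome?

Firm A best-responds to each possible Firm B move:
- X: Firm A compares 5, 1, 1 and picks Low; Firm B would get 6.
- Y: Firm A compares 3, 2, 11 and picks High; Firm B would get 10.
- Z: Firm A compares 6, 12, 3 and picks Mid; Firm B would get 9.
Maximizing over 6, 10, 9, Firm B chooses Y. Subgame-perfect outcome: (High, Y) with payoffs (11, 10).
Under simultaneous play:
Firm A's best replies: X→Low; Y→High; Z→Mid.
Firm B's best replies: Low→X; Mid→Y; High→Z.
The unique mutual best reply is (Low, X), giving (5, 6).
Firm A earns 11 sequentially versus 5 at the Nash outcome: better off.

better off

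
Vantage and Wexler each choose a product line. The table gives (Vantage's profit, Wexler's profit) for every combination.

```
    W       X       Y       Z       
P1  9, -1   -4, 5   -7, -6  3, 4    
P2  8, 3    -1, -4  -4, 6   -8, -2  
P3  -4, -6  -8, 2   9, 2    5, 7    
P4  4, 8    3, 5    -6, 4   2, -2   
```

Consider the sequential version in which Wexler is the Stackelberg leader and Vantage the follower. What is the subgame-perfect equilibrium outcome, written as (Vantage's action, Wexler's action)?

Backward induction with Wexler moving first.
- W: BR = P1, leader payoff -1.
- X: BR = P4, leader payoff 5.
- Y: BR = P3, leader payoff 2.
- Z: BR = P3, leader payoff 7.
Among -1, 5, 2, 7, the best is 7 at Z. Subgame-perfect outcome: (P3, Z) with payoffs (5, 7).

(P3, Z)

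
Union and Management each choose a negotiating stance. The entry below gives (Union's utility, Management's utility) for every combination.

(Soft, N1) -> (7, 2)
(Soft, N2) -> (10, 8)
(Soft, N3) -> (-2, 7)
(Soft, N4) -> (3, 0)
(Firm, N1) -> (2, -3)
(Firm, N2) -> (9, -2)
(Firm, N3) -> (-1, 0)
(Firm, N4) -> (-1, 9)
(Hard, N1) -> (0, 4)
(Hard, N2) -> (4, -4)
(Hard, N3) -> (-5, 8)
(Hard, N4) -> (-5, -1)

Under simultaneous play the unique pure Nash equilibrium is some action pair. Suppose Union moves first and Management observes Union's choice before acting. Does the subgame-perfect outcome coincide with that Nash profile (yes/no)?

Backward induction with Union moving first.
- Soft: Management compares 2, 8, 7, 0 and picks N2; Union would get 10.
- Firm: Management compares -3, -2, 0, 9 and picks N4; Union would get -1.
- Hard: Management compares 4, -4, 8, -1 and picks N3; Union would get -5.
Maximizing over 10, -1, -5, Union chooses Soft. Subgame-perfect outcome: (Soft, N2) with payoffs (10, 8).
For the simultaneous game, intersect best replies.
Union's best replies: N1→Soft; N2→Soft; N3→Firm; N4→Soft.
Management's best replies: Soft→N2; Firm→N4; Hard→N3.
Only (Soft, N2) has each player best-responding; Nash payoffs (10, 8).
Sequential outcome (Soft, N2) coincides with the Nash profile (Soft, N2).

yes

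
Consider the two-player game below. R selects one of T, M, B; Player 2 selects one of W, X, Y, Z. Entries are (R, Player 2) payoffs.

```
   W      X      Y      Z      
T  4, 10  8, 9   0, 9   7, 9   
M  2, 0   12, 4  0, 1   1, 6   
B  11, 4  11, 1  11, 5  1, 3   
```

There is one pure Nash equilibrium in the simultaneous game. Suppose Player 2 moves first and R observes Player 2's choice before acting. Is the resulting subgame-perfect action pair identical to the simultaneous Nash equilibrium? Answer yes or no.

no

Work backward from R's decision.
- W: R compares 4, 2, 11 and picks B; Player 2 would get 4.
- X: R compares 8, 12, 11 and picks M; Player 2 would get 4.
- Y: R compares 0, 0, 11 and picks B; Player 2 would get 5.
- Z: R compares 7, 1, 1 and picks T; Player 2 would get 9.
Maximizing over 4, 4, 5, 9, Player 2 chooses Z. Subgame-perfect outcome: (T, Z) with payoffs (7, 9).
Now find the simultaneous Nash equilibrium.
R's best replies: W→B; X→M; Y→B; Z→T.
Player 2's best replies: T→W; M→Z; B→Y.
The unique mutual best reply is (B, Y), giving (11, 5).
Sequential outcome (T, Z) differs from the Nash profile (B, Y).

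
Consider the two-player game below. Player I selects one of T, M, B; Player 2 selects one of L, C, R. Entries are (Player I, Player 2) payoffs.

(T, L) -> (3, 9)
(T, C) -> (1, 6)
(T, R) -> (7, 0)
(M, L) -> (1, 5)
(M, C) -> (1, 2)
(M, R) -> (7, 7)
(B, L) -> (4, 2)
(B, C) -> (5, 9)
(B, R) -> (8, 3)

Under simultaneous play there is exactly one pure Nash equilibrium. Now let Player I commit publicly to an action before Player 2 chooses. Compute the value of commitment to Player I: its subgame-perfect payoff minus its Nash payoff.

2

Player 2 best-responds to each possible Player I move:
- T: Player 2 compares 9, 6, 0 and picks L; Player I would get 3.
- M: Player 2 compares 5, 2, 7 and picks R; Player I would get 7.
- B: Player 2 compares 2, 9, 3 and picks C; Player I would get 5.
Player I's induced payoffs are 3, 7, 5, so Player I commits to M. Subgame-perfect outcome: (M, R) with payoffs (7, 7).
For the simultaneous game, intersect best replies.
Player I's best replies: L→B; C→B; R→B.
Player 2's best replies: T→L; M→R; B→C.
The unique mutual best reply is (B, C), giving (5, 9).
Player I's commitment gain: 7 − 5 = 2.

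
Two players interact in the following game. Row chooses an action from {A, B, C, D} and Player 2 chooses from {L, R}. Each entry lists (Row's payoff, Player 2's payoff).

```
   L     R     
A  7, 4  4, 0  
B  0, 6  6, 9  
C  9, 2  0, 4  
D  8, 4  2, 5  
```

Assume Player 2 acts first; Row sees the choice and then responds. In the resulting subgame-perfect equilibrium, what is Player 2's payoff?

Solve by backward induction (Player 2 leads).
- L: BR = C, leader payoff 2.
- R: BR = B, leader payoff 9.
Maximizing over 2, 9, Player 2 chooses R. Subgame-perfect outcome: (B, R) with payoffs (6, 9).

9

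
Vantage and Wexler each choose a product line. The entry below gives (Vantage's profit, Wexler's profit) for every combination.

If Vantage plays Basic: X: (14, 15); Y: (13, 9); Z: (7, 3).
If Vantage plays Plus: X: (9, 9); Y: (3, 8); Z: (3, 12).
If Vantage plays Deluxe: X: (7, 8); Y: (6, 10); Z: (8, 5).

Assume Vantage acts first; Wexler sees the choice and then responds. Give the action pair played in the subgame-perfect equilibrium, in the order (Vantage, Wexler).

(Basic, X)

Solve by backward induction (Vantage leads).
- Basic: BR = X, leader payoff 14.
- Plus: BR = Z, leader payoff 3.
- Deluxe: BR = Y, leader payoff 6.
Vantage's induced payoffs are 14, 3, 6, so Vantage commits to Basic. Subgame-perfect outcome: (Basic, X) with payoffs (14, 15).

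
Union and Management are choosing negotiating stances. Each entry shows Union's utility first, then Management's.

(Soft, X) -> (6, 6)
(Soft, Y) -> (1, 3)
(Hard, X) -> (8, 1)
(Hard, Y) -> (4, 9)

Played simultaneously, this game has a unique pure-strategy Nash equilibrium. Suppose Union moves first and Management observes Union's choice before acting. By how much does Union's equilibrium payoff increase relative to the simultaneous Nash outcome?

2

Management best-responds to each possible Union move:
- Soft: Management compares 6, 3 and picks X; Union would get 6.
- Hard: Management compares 1, 9 and picks Y; Union would get 4.
Maximizing over 6, 4, Union chooses Soft. Subgame-perfect outcome: (Soft, X) with payoffs (6, 6).
Now find the simultaneous Nash equilibrium.
Union's best replies: X→Hard; Y→Hard.
Management's best replies: Soft→X; Hard→Y.
Only (Hard, Y) has each player best-responding; Nash payoffs (4, 9).
Union's commitment gain: 6 − 4 = 2.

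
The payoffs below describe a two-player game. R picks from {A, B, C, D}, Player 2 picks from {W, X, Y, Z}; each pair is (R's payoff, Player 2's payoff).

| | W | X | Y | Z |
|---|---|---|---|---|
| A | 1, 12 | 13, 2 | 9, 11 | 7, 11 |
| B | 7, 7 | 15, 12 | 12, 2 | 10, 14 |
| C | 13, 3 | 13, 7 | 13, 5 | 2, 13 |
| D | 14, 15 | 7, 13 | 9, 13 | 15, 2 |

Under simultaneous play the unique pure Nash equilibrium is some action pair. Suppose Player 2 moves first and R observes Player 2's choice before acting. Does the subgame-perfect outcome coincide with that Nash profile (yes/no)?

Solve by backward induction (Player 2 leads).
- W: BR = D, leader payoff 15.
- X: BR = B, leader payoff 12.
- Y: BR = C, leader payoff 5.
- Z: BR = D, leader payoff 2.
Player 2's induced payoffs are 15, 12, 5, 2, so Player 2 commits to W. Subgame-perfect outcome: (D, W) with payoffs (14, 15).
Now find the simultaneous Nash equilibrium.
R's best replies: W→D; X→B; Y→C; Z→D.
Player 2's best replies: A→W; B→Z; C→Z; D→W.
Only (D, W) has each player best-responding; Nash payoffs (14, 15).
Sequential outcome (D, W) coincides with the Nash profile (D, W).

yes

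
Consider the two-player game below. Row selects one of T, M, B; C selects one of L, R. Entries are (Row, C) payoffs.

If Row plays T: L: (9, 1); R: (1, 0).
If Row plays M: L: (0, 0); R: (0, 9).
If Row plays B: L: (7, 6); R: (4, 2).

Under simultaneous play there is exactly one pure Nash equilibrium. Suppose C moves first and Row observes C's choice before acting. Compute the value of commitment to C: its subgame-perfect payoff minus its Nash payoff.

1

Backward induction with C moving first.
- L: Row compares 9, 0, 7 and picks T; C would get 1.
- R: Row compares 1, 0, 4 and picks B; C would get 2.
Among 1, 2, the best is 2 at R. Subgame-perfect outcome: (B, R) with payoffs (4, 2).
Now find the simultaneous Nash equilibrium.
Row's best replies: L→T; R→B.
C's best replies: T→L; M→R; B→L.
Only (T, L) has each player best-responding; Nash payoffs (9, 1).
C's commitment gain: 2 − 1 = 1.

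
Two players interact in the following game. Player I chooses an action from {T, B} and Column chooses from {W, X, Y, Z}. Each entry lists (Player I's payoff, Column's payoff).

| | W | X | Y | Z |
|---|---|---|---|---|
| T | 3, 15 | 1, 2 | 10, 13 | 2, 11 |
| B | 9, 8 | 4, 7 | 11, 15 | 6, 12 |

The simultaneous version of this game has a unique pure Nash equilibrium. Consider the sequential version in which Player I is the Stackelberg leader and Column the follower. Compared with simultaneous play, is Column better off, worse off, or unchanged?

Solve by backward induction (Player I leads).
- T: BR = W, leader payoff 3.
- B: BR = Y, leader payoff 11.
Player I's induced payoffs are 3, 11, so Player I commits to B. Subgame-perfect outcome: (B, Y) with payoffs (11, 15).
Now find the simultaneous Nash equilibrium.
Player I's best replies: W→B; X→B; Y→B; Z→B.
Column's best replies: T→W; B→Y.
The unique mutual best reply is (B, Y), giving (11, 15).
Column earns 15 sequentially versus 15 at the Nash outcome: unchanged.

unchanged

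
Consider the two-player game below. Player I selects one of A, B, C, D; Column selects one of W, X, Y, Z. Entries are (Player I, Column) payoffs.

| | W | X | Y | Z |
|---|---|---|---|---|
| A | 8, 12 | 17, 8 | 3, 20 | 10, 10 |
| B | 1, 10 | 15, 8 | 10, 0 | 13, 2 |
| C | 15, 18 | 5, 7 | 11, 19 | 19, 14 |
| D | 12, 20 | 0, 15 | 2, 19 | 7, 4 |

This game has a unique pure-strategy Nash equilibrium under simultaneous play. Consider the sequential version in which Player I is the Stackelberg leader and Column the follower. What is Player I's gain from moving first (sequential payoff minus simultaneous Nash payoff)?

1

Column best-responds to each possible Player I move:
- A: Column compares 12, 8, 20, 10 and picks Y; Player I would get 3.
- B: Column compares 10, 8, 0, 2 and picks W; Player I would get 1.
- C: Column compares 18, 7, 19, 14 and picks Y; Player I would get 11.
- D: Column compares 20, 15, 19, 4 and picks W; Player I would get 12.
Player I's induced payoffs are 3, 1, 11, 12, so Player I commits to D. Subgame-perfect outcome: (D, W) with payoffs (12, 20).
Now find the simultaneous Nash equilibrium.
Player I's best replies: W→C; X→A; Y→C; Z→C.
Column's best replies: A→Y; B→W; C→Y; D→W.
The unique mutual best reply is (C, Y), giving (11, 19).
Player I's commitment gain: 12 − 11 = 1.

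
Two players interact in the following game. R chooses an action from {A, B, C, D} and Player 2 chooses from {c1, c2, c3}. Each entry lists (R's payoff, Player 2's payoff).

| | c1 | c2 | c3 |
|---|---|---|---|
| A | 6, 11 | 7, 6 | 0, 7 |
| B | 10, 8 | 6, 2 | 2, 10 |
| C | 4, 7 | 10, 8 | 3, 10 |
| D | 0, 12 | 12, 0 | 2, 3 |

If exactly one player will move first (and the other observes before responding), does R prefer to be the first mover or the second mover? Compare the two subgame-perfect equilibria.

If R leads: Player 2's best replies are A→c1, B→c3, C→c3, D→c1; R's induced payoffs 6, 2, 3, 0; outcome (A, c1), payoffs (6, 11).
If Player 2 leads: R's best replies are c1→B, c2→D, c3→C; Player 2's induced payoffs 8, 0, 10; outcome (C, c3), payoffs (3, 10).
R gets 6 moving first and 3 moving second, so R prefers to move first.

first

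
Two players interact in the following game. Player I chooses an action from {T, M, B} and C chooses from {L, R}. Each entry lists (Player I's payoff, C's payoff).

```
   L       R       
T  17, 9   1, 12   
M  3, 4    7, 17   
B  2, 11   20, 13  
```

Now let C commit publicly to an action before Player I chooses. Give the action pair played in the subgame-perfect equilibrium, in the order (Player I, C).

(B, R)

Backward induction with C moving first.
- L: BR = T, leader payoff 9.
- R: BR = B, leader payoff 13.
Among 9, 13, the best is 13 at R. Subgame-perfect outcome: (B, R) with payoffs (20, 13).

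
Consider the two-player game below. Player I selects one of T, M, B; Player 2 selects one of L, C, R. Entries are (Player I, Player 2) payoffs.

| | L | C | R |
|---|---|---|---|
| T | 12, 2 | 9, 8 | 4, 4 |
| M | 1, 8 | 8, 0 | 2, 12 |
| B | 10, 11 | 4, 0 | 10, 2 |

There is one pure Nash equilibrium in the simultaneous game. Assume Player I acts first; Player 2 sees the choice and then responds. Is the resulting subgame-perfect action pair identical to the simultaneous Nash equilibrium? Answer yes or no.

no

Backward induction with Player I moving first.
- T: BR = C, leader payoff 9.
- M: BR = R, leader payoff 2.
- B: BR = L, leader payoff 10.
Among 9, 2, 10, the best is 10 at B. Subgame-perfect outcome: (B, L) with payoffs (10, 11).
For the simultaneous game, intersect best replies.
Player I's best replies: L→T; C→T; R→B.
Player 2's best replies: T→C; M→R; B→L.
Only (T, C) has each player best-responding; Nash payoffs (9, 8).
Sequential outcome (B, L) differs from the Nash profile (T, C).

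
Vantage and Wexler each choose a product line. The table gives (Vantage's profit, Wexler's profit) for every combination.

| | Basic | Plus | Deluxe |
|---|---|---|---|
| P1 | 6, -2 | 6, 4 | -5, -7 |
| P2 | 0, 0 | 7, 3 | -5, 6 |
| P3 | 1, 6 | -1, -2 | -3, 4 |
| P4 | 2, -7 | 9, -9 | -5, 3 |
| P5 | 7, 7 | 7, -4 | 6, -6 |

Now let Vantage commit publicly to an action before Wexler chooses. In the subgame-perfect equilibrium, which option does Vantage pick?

Backward induction with Vantage moving first.
- P1: BR = Plus, leader payoff 6.
- P2: BR = Deluxe, leader payoff -5.
- P3: BR = Basic, leader payoff 1.
- P4: BR = Deluxe, leader payoff -5.
- P5: BR = Basic, leader payoff 7.
Among 6, -5, 1, -5, 7, the best is 7 at P5. Subgame-perfect outcome: (P5, Basic) with payoffs (7, 7).

P5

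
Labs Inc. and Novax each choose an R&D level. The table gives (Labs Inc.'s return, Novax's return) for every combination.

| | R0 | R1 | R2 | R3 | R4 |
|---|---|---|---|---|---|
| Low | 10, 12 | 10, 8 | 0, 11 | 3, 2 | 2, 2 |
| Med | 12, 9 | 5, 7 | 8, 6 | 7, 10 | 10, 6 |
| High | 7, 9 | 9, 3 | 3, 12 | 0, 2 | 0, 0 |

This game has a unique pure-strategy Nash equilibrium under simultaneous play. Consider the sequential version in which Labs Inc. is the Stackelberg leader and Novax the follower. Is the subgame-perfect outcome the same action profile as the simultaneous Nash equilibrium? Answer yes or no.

no

Work backward from Novax's decision.
- Low: Novax compares 12, 8, 11, 2, 2 and picks R0; Labs Inc. would get 10.
- Med: Novax compares 9, 7, 6, 10, 6 and picks R3; Labs Inc. would get 7.
- High: Novax compares 9, 3, 12, 2, 0 and picks R2; Labs Inc. would get 3.
Among 10, 7, 3, the best is 10 at Low. Subgame-perfect outcome: (Low, R0) with payoffs (10, 12).
Now find the simultaneous Nash equilibrium.
Labs Inc.'s best replies: R0→Med; R1→Low; R2→Med; R3→Med; R4→Med.
Novax's best replies: Low→R0; Med→R3; High→R2.
The unique mutual best reply is (Med, R3), giving (7, 10).
Sequential outcome (Low, R0) differs from the Nash profile (Med, R3).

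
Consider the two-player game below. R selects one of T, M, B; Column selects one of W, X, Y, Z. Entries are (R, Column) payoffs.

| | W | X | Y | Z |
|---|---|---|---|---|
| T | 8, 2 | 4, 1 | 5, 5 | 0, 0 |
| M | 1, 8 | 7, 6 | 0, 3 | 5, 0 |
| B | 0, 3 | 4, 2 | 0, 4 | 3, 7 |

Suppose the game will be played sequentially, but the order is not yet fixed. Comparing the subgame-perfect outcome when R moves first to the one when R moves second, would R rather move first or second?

second

If R leads: Column's best replies are T→Y, M→W, B→Z; R's induced payoffs 5, 1, 3; outcome (T, Y), payoffs (5, 5).
If Column leads: R's best replies are W→T, X→M, Y→T, Z→M; Column's induced payoffs 2, 6, 5, 0; outcome (M, X), payoffs (7, 6).
R gets 5 moving first and 7 moving second, so R prefers to move second.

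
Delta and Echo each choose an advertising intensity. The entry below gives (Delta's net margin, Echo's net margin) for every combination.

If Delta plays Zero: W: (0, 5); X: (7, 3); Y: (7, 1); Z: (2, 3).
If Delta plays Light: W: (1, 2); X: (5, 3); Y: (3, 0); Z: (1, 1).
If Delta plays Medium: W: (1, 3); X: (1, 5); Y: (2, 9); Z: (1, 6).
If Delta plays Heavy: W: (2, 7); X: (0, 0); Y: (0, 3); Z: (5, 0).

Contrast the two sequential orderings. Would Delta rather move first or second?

first

If Delta leads: Echo's best replies are Zero→W, Light→X, Medium→Y, Heavy→W; Delta's induced payoffs 0, 5, 2, 2; outcome (Light, X), payoffs (5, 3).
If Echo leads: Delta's best replies are W→Heavy, X→Zero, Y→Zero, Z→Heavy; Echo's induced payoffs 7, 3, 1, 0; outcome (Heavy, W), payoffs (2, 7).
Delta gets 5 moving first and 2 moving second, so Delta prefers to move first.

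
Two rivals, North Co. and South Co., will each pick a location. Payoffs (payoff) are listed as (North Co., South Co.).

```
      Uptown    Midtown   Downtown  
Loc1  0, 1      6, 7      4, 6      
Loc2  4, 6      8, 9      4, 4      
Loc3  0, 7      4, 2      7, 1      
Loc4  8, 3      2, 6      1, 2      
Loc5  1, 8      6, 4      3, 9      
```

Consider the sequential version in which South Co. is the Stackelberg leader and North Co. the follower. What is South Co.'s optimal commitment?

Midtown

Backward induction with South Co. moving first.
- Uptown: North Co. compares 0, 4, 0, 8, 1 and picks Loc4; South Co. would get 3.
- Midtown: North Co. compares 6, 8, 4, 2, 6 and picks Loc2; South Co. would get 9.
- Downtown: North Co. compares 4, 4, 7, 1, 3 and picks Loc3; South Co. would get 1.
Among 3, 9, 1, the best is 9 at Midtown. Subgame-perfect outcome: (Loc2, Midtown) with payoffs (8, 9).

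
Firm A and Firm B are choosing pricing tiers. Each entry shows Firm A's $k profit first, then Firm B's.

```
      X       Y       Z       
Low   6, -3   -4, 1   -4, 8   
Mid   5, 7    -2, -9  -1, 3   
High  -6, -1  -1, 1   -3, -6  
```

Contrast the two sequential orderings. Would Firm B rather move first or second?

second

If Firm A leads: Firm B's best replies are Low→Z, Mid→X, High→Y; Firm A's induced payoffs -4, 5, -1; outcome (Mid, X), payoffs (5, 7).
If Firm B leads: Firm A's best replies are X→Low, Y→High, Z→Mid; Firm B's induced payoffs -3, 1, 3; outcome (Mid, Z), payoffs (-1, 3).
Firm B gets 3 moving first and 7 moving second, so Firm B prefers to move second.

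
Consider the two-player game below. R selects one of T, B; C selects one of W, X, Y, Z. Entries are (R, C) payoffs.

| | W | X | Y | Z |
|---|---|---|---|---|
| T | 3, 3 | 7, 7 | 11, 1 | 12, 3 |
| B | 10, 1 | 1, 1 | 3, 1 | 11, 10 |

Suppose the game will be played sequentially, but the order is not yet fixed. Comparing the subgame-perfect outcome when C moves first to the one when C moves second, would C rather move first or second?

If R leads: C's best replies are T→X, B→Z; R's induced payoffs 7, 11; outcome (B, Z), payoffs (11, 10).
If C leads: R's best replies are W→B, X→T, Y→T, Z→T; C's induced payoffs 1, 7, 1, 3; outcome (T, X), payoffs (7, 7).
C gets 7 moving first and 10 moving second, so C prefers to move second.

second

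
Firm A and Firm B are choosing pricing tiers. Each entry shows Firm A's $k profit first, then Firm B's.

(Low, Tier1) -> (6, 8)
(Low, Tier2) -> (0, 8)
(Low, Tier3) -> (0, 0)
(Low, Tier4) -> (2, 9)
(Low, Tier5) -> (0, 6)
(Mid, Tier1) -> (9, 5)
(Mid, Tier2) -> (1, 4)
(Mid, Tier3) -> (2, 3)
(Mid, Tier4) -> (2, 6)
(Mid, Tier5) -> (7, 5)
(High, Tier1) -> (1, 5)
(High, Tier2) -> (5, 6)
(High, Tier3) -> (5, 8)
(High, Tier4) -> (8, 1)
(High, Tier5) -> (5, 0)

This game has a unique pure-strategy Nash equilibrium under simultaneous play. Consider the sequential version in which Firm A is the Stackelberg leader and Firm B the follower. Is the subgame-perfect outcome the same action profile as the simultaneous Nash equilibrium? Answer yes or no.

yes

Work backward from Firm B's decision.
- Low: Firm B compares 8, 8, 0, 9, 6 and picks Tier4; Firm A would get 2.
- Mid: Firm B compares 5, 4, 3, 6, 5 and picks Tier4; Firm A would get 2.
- High: Firm B compares 5, 6, 8, 1, 0 and picks Tier3; Firm A would get 5.
Firm A's induced payoffs are 2, 2, 5, so Firm A commits to High. Subgame-perfect outcome: (High, Tier3) with payoffs (5, 8).
For the simultaneous game, intersect best replies.
Firm A's best replies: Tier1→Mid; Tier2→High; Tier3→High; Tier4→High; Tier5→Mid.
Firm B's best replies: Low→Tier4; Mid→Tier4; High→Tier3.
Only (High, Tier3) has each player best-responding; Nash payoffs (5, 8).
Sequential outcome (High, Tier3) coincides with the Nash profile (High, Tier3).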